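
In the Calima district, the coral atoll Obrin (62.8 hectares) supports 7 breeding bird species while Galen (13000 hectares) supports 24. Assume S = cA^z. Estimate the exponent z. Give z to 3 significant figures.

Taking logs: ln S = ln c + z ln A, so z = (ln S₂ − ln S₁)/(ln A₂ − ln A₁).
z = ln(24/7) / ln(13000/62.8) = ln(3.429) / ln(207) = 1.2321 / 5.3327 = 0.2311

0.231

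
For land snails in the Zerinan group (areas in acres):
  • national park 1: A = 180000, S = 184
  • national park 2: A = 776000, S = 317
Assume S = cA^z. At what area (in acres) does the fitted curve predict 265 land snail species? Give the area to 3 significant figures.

480000 acres

z = ln(317/184) / ln(776000/180000) = 0.5440 / 1.4612 = 0.3723
c = 184 / 180000^0.3723 = 184 / 90.45 = 2.034
A = (265/2.034)^(1/0.3723) ⇒ ln A = ln(130.3)/0.3723 = 13.0806
A = e^13.0806 ≈ 479557 acres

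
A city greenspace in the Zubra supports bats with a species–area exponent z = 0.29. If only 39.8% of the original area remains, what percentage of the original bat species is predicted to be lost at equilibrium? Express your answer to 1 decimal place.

23.4%

S_new/S_old = (A_new/A_old)^z = 0.398^0.29
= exp(0.29 × ln 0.398) = exp(0.29 × -0.9213) = exp(-0.2672) ≈ 0.7655
Fraction lost = 1 − 0.7655 = 0.2345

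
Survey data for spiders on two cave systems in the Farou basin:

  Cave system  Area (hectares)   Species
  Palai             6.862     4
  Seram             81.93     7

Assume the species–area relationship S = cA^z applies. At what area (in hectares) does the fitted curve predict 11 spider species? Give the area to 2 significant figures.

z = ln(7/4) / ln(81.93/6.862) = 0.5596 / 2.4799 = 0.2257
c = 4 / 6.862^0.2257 = 4 / 1.544 = 2.59
A = (11/2.59)^(1/0.2257) ⇒ ln A = ln(4.247)/0.2257 = 6.4088
A = e^6.4088 ≈ 607.2 hectares

610 hectares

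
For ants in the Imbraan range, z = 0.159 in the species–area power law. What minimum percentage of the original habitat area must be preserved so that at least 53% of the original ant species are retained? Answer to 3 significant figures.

1.84%

Need (A_new/A_old)^0.159 = 0.53, so A_new/A_old = 0.53^(1/0.159) = 0.53^6.289
ln(A_new/A_old) = ln 0.53 / 0.159 = -0.6349 / 0.159 = -3.9929
A_new/A_old = e^-3.9929 ≈ 0.01845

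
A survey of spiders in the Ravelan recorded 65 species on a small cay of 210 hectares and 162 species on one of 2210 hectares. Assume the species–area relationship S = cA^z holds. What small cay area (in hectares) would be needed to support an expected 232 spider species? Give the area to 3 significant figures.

z = ln(162/65) / ln(2210/210) = 0.9132 / 2.3536 = 0.3880
c = 65 / 210^0.3880 = 65 / 7.962 = 8.164
A = (232/8.164)^(1/0.3880) ⇒ ln A = ln(28.42)/0.3880 = 8.6264
A = e^8.6264 ≈ 5577 hectares

5580 hectares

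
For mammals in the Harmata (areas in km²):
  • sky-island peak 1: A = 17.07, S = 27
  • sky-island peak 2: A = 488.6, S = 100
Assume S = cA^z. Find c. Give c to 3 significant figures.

8.92

z = ln(S₂/S₁) / ln(A₂/A₁) = ln(100/27) / ln(488.6/17.07) = 1.3093 / 3.3542 = 0.3904
c = S₁ / A₁^z = 27 / 17.07^0.3904 = 27 / 3.027 = 8.92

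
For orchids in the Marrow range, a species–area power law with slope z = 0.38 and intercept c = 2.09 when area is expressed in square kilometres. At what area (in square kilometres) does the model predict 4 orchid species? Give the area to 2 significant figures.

4 = 2.09 × A^0.38  ⇒  A^0.38 = 4/2.09 = 1.914
ln A = ln(1.914) / 0.38 = 0.6491 / 0.38 = 1.7082
A = e^1.7082 ≈ 5.519 square kilometres

5.5 square kilometres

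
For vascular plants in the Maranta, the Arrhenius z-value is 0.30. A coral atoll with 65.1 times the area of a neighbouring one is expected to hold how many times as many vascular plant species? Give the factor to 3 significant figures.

3.50

S₂/S₁ = (A₂/A₁)^z = 65.1^0.3
ln(S₂/S₁) = 0.3 × ln 65.1 = 0.3 × 4.1759 = 1.2528
S₂/S₁ = e^1.2528 ≈ 3.5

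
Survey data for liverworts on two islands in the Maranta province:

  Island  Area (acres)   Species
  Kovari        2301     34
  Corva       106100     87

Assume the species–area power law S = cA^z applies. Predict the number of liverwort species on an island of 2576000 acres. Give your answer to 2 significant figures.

190

z = ln(87/34) / ln(106100/2301) = 0.9395 / 3.8310 = 0.2452
c = 34 / 2301^0.2452 = 34 / 6.676 = 5.093
S₃ = 5.093 × 2576000^0.2452 = 5.093 × 37.35 ≈ 190.2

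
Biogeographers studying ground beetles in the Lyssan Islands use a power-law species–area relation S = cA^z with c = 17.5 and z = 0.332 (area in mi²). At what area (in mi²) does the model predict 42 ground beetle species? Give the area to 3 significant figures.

14.0 mi²

42 = 17.5 × A^0.332  ⇒  A^0.332 = 42/17.5 = 2.4
ln A = ln(2.4) / 0.332 = 0.8755 / 0.332 = 2.6370
A = e^2.6370 ≈ 13.97 mi²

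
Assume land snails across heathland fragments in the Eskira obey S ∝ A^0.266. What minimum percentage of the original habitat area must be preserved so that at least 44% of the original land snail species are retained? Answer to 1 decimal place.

4.6%

Need (A_new/A_old)^0.266 = 0.44, so A_new/A_old = 0.44^(1/0.266) = 0.44^3.759
ln(A_new/A_old) = ln 0.44 / 0.266 = -0.8210 / 0.266 = -3.0864
A_new/A_old = e^-3.0864 ≈ 0.04567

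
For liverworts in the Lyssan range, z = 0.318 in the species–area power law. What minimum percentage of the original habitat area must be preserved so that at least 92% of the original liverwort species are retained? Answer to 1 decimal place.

76.9%

Need (A_new/A_old)^0.318 = 0.92, so A_new/A_old = 0.92^(1/0.318) = 0.92^3.145
ln(A_new/A_old) = ln 0.92 / 0.318 = -0.0834 / 0.318 = -0.2622
A_new/A_old = e^-0.2622 ≈ 0.7694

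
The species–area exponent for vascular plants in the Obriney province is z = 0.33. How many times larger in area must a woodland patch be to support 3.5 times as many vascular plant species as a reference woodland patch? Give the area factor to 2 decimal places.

44.53

(A₂/A₁)^0.33 = 3.5, so A₂/A₁ = 3.5^(1/0.33) = 3.5^3.03
ln(A₂/A₁) = ln 3.5 / 0.33 = 1.2528 / 0.33 = 3.7963
A₂/A₁ = e^3.7963 ≈ 44.53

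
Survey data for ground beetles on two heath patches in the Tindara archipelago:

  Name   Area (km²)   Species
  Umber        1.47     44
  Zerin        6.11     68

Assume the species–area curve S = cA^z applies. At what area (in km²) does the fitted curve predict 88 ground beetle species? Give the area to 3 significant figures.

14.2 km²

z = ln(68/44) / ln(6.11/1.47) = 0.4353 / 1.4247 = 0.3056
c = 44 / 1.47^0.3056 = 44 / 1.125 = 39.11
A = (88/39.11)^(1/0.3056) ⇒ ln A = ln(2.25)/0.3056 = 2.6537
A = e^2.6537 ≈ 14.21 km²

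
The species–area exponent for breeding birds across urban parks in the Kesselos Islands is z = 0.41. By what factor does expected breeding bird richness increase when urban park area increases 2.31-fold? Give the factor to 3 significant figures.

S₂/S₁ = (A₂/A₁)^z = 2.31^0.41
ln(S₂/S₁) = 0.41 × ln 2.31 = 0.41 × 0.8372 = 0.3433
S₂/S₁ = e^0.3433 ≈ 1.41

1.41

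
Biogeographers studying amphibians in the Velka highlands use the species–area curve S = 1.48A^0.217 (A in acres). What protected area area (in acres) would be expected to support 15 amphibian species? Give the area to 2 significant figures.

43000 acres

15 = 1.48 × A^0.217  ⇒  A^0.217 = 15/1.48 = 10.14
ln A = ln(10.14) / 0.217 = 2.3160 / 0.217 = 10.6728
A = e^10.6728 ≈ 43168 acres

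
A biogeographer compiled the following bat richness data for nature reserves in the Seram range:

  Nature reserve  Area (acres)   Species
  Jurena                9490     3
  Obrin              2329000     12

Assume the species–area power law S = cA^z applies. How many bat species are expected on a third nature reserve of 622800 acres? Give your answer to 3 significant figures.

8.61

z = ln(12/3) / ln(2329000/9490) = 1.3863 / 5.5030 = 0.2519
c = 3 / 9490^0.2519 = 3 / 10.04 = 0.2987
S₃ = 0.2987 × 622800^0.2519 = 0.2987 × 28.82 ≈ 8.608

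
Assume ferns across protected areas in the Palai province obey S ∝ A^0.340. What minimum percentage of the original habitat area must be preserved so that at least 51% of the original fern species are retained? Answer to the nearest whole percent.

Need (A_new/A_old)^0.34 = 0.51, so A_new/A_old = 0.51^(1/0.34) = 0.51^2.941
ln(A_new/A_old) = ln 0.51 / 0.34 = -0.6733 / 0.34 = -1.9804
A_new/A_old = e^-1.9804 ≈ 0.138

14%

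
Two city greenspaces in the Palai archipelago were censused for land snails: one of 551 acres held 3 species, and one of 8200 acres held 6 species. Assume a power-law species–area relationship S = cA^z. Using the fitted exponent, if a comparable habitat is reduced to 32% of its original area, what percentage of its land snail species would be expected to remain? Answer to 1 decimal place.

74.6%

z = ln(6/3) / ln(8200/551) = 0.6931 / 2.7002 = 0.2567
S_new/S_old = (A_new/A_old)^z = 0.32^0.2567 = exp(0.2567 × -1.1394) = 0.7464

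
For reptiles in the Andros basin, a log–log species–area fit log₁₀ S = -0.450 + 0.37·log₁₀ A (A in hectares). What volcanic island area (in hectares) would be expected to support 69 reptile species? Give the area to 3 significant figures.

1530000 hectares

69 = 0.3548 × A^0.37  ⇒  A^0.37 = 69/0.3548 = 194.5
ln A = ln(194.5) / 0.37 = 5.2703 / 0.37 = 14.2440
A = e^14.2440 ≈ 1534895 hectares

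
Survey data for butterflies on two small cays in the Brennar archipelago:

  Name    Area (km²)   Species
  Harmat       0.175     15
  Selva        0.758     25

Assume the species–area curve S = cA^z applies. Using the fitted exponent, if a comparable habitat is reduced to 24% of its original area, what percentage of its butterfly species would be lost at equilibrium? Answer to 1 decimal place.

39.2%

z = ln(25/15) / ln(0.758/0.175) = 0.5108 / 1.4659 = 0.3485
S_new/S_old = (A_new/A_old)^z = 0.24^0.3485 = exp(0.3485 × -1.4271) = 0.6082
Fraction lost = 1 − 0.6082 = 0.3918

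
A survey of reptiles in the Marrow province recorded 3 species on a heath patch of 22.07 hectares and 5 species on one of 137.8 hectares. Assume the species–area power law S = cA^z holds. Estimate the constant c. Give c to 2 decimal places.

z = ln(S₂/S₁) / ln(A₂/A₁) = ln(5/3) / ln(137.8/22.07) = 0.5108 / 1.8316 = 0.2789
c = S₁ / A₁^z = 3 / 22.07^0.2789 = 3 / 2.37 = 1.266

1.27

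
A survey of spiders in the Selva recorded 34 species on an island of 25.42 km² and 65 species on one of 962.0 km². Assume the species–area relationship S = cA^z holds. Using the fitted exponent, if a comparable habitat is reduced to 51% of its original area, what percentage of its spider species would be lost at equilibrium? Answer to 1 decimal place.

z = ln(65/34) / ln(962/25.42) = 0.6480 / 3.6335 = 0.1783
S_new/S_old = (A_new/A_old)^z = 0.51^0.1783 = exp(0.1783 × -0.6733) = 0.8868
Fraction lost = 1 − 0.8868 = 0.1132

11.3%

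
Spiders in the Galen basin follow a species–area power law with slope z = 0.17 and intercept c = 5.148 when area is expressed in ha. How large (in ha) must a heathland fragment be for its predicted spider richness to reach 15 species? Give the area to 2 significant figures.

540 ha

15 = 5.148 × A^0.17  ⇒  A^0.17 = 15/5.148 = 2.914
ln A = ln(2.914) / 0.17 = 1.0694 / 0.17 = 6.2908
A = e^6.2908 ≈ 539.6 ha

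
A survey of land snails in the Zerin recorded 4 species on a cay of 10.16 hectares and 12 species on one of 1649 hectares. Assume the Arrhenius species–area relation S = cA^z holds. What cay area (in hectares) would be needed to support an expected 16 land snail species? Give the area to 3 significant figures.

6250 hectares

z = ln(12/4) / ln(1649/10.16) = 1.0986 / 5.0895 = 0.2159
c = 4 / 10.16^0.2159 = 4 / 1.649 = 2.425
A = (16/2.425)^(1/0.2159) ⇒ ln A = ln(6.598)/0.2159 = 8.7406
A = e^8.7406 ≈ 6252 hectares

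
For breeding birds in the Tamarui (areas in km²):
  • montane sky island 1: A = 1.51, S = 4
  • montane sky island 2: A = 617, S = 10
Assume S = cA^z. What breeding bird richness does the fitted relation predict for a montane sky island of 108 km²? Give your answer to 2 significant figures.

7.7

z = ln(10/4) / ln(617/1.51) = 0.9163 / 6.0128 = 0.1524
c = 4 / 1.51^0.1524 = 4 / 1.065 = 3.757
S₃ = 3.757 × 108^0.1524 = 3.757 × 2.041 ≈ 7.668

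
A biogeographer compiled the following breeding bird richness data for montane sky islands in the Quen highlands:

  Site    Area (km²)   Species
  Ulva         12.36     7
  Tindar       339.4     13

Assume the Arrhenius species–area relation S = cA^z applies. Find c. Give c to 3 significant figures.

z = ln(S₂/S₁) / ln(A₂/A₁) = ln(13/7) / ln(339.4/12.36) = 0.6190 / 3.3127 = 0.1869
c = S₁ / A₁^z = 7 / 12.36^0.1869 = 7 / 1.6 = 4.376

4.38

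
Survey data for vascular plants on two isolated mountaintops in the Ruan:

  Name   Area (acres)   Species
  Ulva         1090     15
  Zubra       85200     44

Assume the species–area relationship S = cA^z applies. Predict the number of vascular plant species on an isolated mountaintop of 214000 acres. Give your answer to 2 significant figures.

z = ln(44/15) / ln(85200/1090) = 1.0761 / 4.3588 = 0.2469
c = 15 / 1090^0.2469 = 15 / 5.622 = 2.668
S₃ = 2.668 × 214000^0.2469 = 2.668 × 20.7 ≈ 55.23

55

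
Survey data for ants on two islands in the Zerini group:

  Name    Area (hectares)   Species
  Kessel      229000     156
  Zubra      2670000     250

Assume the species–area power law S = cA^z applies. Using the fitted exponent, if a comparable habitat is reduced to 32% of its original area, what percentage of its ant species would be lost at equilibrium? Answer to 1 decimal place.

19.7%

z = ln(250/156) / ln(2670000/229000) = 0.4716 / 2.4561 = 0.1920
S_new/S_old = (A_new/A_old)^z = 0.32^0.1920 = exp(0.1920 × -1.1394) = 0.8035
Fraction lost = 1 − 0.8035 = 0.1965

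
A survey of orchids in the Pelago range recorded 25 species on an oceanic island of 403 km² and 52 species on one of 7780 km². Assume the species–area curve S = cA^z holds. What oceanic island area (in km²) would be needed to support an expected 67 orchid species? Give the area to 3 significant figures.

z = ln(52/25) / ln(7780/403) = 0.7324 / 2.9604 = 0.2474
c = 25 / 403^0.2474 = 25 / 4.411 = 5.668
A = (67/5.668)^(1/0.2474) ⇒ ln A = ln(11.82)/0.2474 = 9.9838
A = e^9.9838 ≈ 21673 km²

21700 km²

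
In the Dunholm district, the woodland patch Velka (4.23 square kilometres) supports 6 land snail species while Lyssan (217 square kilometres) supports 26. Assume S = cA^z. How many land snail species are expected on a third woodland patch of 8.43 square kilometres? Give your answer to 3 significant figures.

z = ln(26/6) / ln(217/4.23) = 1.4663 / 3.9377 = 0.3724
c = 6 / 4.23^0.3724 = 6 / 1.711 = 3.507
S₃ = 3.507 × 8.43^0.3724 = 3.507 × 2.212 ≈ 7.757

7.76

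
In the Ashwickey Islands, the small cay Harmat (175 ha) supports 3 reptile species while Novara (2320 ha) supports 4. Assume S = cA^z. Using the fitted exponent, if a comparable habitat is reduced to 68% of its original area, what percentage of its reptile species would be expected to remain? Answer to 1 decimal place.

z = ln(4/3) / ln(2320/175) = 0.2877 / 2.5845 = 0.1113
S_new/S_old = (A_new/A_old)^z = 0.68^0.1113 = exp(0.1113 × -0.3857) = 0.958

95.8%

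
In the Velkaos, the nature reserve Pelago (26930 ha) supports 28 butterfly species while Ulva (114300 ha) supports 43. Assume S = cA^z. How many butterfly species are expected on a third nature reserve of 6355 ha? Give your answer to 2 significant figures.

18

z = ln(43/28) / ln(114300/26930) = 0.4290 / 1.4456 = 0.2968
c = 28 / 26930^0.2968 = 28 / 20.64 = 1.357
S₃ = 1.357 × 6355^0.2968 = 1.357 × 13.45 ≈ 18.24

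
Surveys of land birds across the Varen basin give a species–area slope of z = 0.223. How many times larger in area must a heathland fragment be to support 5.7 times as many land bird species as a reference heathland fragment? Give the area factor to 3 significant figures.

(A₂/A₁)^0.223 = 5.7, so A₂/A₁ = 5.7^(1/0.223) = 5.7^4.484
ln(A₂/A₁) = ln 5.7 / 0.223 = 1.7405 / 0.223 = 7.8048
A₂/A₁ = e^7.8048 ≈ 2452

2450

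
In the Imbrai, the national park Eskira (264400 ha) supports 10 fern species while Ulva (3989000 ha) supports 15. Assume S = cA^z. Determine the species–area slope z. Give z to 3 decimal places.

Taking logs: ln S = ln c + z ln A, so z = (ln S₂ − ln S₁)/(ln A₂ − ln A₁).
z = ln(15/10) / ln(3989000/264400) = ln(1.5) / ln(15.09) = 0.4055 / 2.7138 = 0.1494

0.149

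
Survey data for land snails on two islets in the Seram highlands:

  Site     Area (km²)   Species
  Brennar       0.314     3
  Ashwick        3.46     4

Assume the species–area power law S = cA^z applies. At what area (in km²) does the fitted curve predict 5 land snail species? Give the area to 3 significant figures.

z = ln(4/3) / ln(3.46/0.314) = 0.2877 / 2.3996 = 0.1199
c = 3 / 0.314^0.1199 = 3 / 0.8703 = 3.447
A = (5/3.447)^(1/0.1199) ⇒ ln A = ln(1.451)/0.1199 = 3.1026
A = e^3.1026 ≈ 22.26 km²

22.3 km²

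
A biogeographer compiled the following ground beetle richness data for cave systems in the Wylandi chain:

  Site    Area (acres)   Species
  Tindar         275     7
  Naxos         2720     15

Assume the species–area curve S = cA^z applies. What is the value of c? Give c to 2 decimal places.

z = ln(S₂/S₁) / ln(A₂/A₁) = ln(15/7) / ln(2720/275) = 0.7621 / 2.2916 = 0.3326
c = S₁ / A₁^z = 7 / 275^0.3326 = 7 / 6.475 = 1.081

1.08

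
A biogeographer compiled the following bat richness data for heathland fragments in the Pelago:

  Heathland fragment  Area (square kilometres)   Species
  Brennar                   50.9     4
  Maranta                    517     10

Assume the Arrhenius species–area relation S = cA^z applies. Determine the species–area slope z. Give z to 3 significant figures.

0.395

Taking logs: ln S = ln c + z ln A, so z = (ln S₂ − ln S₁)/(ln A₂ − ln A₁).
z = ln(10/4) / ln(517/50.9) = ln(2.5) / ln(10.16) = 0.9163 / 2.3182 = 0.3953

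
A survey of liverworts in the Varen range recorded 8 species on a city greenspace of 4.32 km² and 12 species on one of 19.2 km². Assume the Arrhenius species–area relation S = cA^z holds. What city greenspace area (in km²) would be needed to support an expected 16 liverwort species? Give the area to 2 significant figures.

z = ln(12/8) / ln(19.2/4.32) = 0.4055 / 1.4917 = 0.2718
c = 8 / 4.32^0.2718 = 8 / 1.488 = 5.375
A = (16/5.375)^(1/0.2718) ⇒ ln A = ln(2.977)/0.2718 = 4.0133
A = e^4.0133 ≈ 55.33 km²

55 km²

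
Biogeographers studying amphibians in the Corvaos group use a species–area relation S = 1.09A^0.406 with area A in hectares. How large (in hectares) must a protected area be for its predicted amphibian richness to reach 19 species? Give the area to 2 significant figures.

19 = 1.09 × A^0.406  ⇒  A^0.406 = 19/1.09 = 17.43
ln A = ln(17.43) / 0.406 = 2.8583 / 0.406 = 7.0401
A = e^7.0401 ≈ 1141 hectares

1100 hectares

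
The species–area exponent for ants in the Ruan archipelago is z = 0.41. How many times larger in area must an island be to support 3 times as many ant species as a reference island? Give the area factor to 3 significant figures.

(A₂/A₁)^0.41 = 3, so A₂/A₁ = 3^(1/0.41) = 3^2.439
ln(A₂/A₁) = ln 3 / 0.41 = 1.0986 / 0.41 = 2.6795
A₂/A₁ = e^2.6795 ≈ 14.58

14.6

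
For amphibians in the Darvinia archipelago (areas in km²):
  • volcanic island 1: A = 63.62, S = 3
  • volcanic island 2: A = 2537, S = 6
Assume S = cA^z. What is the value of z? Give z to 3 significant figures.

0.188

Taking logs: ln S = ln c + z ln A, so z = (ln S₂ − ln S₁)/(ln A₂ − ln A₁).
z = ln(6/3) / ln(2537/63.62) = ln(2) / ln(39.88) = 0.6931 / 3.6858 = 0.1881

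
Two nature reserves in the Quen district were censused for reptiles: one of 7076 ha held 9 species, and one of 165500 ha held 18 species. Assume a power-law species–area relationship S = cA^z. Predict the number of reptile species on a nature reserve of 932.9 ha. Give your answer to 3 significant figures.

5.76

z = ln(18/9) / ln(165500/7076) = 0.6931 / 3.1523 = 0.2199
c = 9 / 7076^0.2199 = 9 / 7.023 = 1.281
S₃ = 1.281 × 932.9^0.2199 = 1.281 × 4.498 ≈ 5.764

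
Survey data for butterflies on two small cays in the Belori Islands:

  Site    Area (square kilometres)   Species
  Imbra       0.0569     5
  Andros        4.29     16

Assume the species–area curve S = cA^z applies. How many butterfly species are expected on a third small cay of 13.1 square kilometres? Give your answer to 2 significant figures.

22

z = ln(16/5) / ln(4.29/0.0569) = 1.1632 / 4.3227 = 0.2691
c = 5 / 0.0569^0.2691 = 5 / 0.4624 = 10.81
S₃ = 10.81 × 13.1^0.2691 = 10.81 × 1.998 ≈ 21.61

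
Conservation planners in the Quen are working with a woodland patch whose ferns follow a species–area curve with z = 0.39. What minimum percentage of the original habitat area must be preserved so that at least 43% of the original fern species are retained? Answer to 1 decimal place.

Need (A_new/A_old)^0.39 = 0.43, so A_new/A_old = 0.43^(1/0.39) = 0.43^2.564
ln(A_new/A_old) = ln 0.43 / 0.39 = -0.8440 / 0.39 = -2.1640
A_new/A_old = e^-2.1640 ≈ 0.1149

11.5%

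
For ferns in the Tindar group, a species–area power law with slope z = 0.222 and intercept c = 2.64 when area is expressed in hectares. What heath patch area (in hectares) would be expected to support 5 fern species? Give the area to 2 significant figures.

18 hectares

5 = 2.64 × A^0.222  ⇒  A^0.222 = 5/2.64 = 1.894
ln A = ln(1.894) / 0.222 = 0.6387 / 0.222 = 2.8768
A = e^2.8768 ≈ 17.76 hectares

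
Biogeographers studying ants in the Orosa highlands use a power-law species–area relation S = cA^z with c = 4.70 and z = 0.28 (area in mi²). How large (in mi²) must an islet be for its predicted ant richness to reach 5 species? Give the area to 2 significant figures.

1.2 mi²

5 = 4.7 × A^0.28  ⇒  A^0.28 = 5/4.7 = 1.064
ln A = ln(1.064) / 0.28 = 0.0619 / 0.28 = 0.2210
A = e^0.2210 ≈ 1.247 mi²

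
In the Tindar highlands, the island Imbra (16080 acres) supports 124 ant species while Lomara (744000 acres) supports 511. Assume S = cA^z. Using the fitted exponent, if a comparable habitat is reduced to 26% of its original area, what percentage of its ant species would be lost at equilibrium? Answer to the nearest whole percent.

z = ln(511/124) / ln(744000/16080) = 1.4161 / 3.8345 = 0.3693
S_new/S_old = (A_new/A_old)^z = 0.26^0.3693 = exp(0.3693 × -1.3471) = 0.6081
Fraction lost = 1 − 0.6081 = 0.3919

39%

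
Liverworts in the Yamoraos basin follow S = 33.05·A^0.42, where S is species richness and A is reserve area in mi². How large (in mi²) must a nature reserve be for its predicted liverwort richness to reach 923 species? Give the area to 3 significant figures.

923 = 33.05 × A^0.42  ⇒  A^0.42 = 923/33.05 = 27.93
ln A = ln(27.93) / 0.42 = 3.3296 / 0.42 = 7.9276
A = e^7.9276 ≈ 2773 mi²

2770 mi²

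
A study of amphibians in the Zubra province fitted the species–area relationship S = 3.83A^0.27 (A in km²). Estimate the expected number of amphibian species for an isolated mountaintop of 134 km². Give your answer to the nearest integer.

S = 3.83 × 134^0.27
ln S = ln 3.83 + 0.27 × ln 134 = 1.3429 + 0.27 × 4.8978 = 2.6653
S = e^2.6653 ≈ 14.37

14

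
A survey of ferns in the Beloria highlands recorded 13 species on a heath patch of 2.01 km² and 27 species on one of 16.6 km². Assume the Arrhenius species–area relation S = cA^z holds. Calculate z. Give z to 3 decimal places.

Taking logs: ln S = ln c + z ln A, so z = (ln S₂ − ln S₁)/(ln A₂ − ln A₁).
z = ln(27/13) / ln(16.6/2.01) = ln(2.077) / ln(8.259) = 0.7309 / 2.1113 = 0.3462

0.346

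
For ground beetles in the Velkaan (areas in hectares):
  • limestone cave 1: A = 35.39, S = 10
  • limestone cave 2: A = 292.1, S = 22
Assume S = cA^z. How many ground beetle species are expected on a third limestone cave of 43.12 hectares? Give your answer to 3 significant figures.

z = ln(22/10) / ln(292.1/35.39) = 0.7885 / 2.1107 = 0.3736
c = 10 / 35.39^0.3736 = 10 / 3.79 = 2.639
S₃ = 2.639 × 43.12^0.3736 = 2.639 × 4.08 ≈ 10.77

10.8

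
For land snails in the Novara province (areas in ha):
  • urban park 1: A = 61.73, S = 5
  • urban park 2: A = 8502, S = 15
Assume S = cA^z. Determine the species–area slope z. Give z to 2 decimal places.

Taking logs: ln S = ln c + z ln A, so z = (ln S₂ − ln S₁)/(ln A₂ − ln A₁).
z = ln(15/5) / ln(8502/61.73) = ln(3) / ln(137.7) = 1.0986 / 4.9253 = 0.2231

0.22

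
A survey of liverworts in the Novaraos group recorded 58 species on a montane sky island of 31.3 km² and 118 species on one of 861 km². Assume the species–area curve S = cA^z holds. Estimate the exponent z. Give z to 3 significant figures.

Taking logs: ln S = ln c + z ln A, so z = (ln S₂ − ln S₁)/(ln A₂ − ln A₁).
z = ln(118/58) / ln(861/31.3) = ln(2.034) / ln(27.51) = 0.7102 / 3.3145 = 0.2143

0.214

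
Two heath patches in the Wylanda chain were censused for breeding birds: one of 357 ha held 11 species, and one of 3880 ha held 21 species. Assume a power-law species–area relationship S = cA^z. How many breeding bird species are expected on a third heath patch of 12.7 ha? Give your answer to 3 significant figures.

4.45

z = ln(21/11) / ln(3880/357) = 0.6466 / 2.3859 = 0.2710
c = 11 / 357^0.2710 = 11 / 4.919 = 2.236
S₃ = 2.236 × 12.7^0.2710 = 2.236 × 1.991 ≈ 4.454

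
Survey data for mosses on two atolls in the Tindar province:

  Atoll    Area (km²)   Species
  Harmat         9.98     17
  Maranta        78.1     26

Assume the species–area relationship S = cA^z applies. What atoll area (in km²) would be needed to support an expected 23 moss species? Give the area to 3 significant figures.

z = ln(26/17) / ln(78.1/9.98) = 0.4249 / 2.0574 = 0.2065
c = 17 / 9.98^0.2065 = 17 / 1.608 = 10.57
A = (23/10.57)^(1/0.2065) ⇒ ln A = ln(2.176)/0.2065 = 3.7643
A = e^3.7643 ≈ 43.13 km²

43.1 km²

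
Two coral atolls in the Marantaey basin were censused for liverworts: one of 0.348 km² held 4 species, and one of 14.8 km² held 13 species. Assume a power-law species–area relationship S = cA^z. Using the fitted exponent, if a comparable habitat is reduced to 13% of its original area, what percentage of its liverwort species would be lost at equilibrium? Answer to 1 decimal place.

47.3%

z = ln(13/4) / ln(14.8/0.348) = 1.1787 / 3.7502 = 0.3143
S_new/S_old = (A_new/A_old)^z = 0.13^0.3143 = exp(0.3143 × -2.0402) = 0.5266
Fraction lost = 1 − 0.5266 = 0.4734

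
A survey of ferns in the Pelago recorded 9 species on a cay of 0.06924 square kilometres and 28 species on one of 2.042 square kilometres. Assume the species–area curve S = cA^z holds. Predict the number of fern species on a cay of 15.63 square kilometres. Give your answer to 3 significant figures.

55.4

z = ln(28/9) / ln(2.042/0.06924) = 1.1350 / 3.3841 = 0.3354
c = 9 / 0.06924^0.3354 = 9 / 0.4084 = 22.04
S₃ = 22.04 × 15.63^0.3354 = 22.04 × 2.514 ≈ 55.41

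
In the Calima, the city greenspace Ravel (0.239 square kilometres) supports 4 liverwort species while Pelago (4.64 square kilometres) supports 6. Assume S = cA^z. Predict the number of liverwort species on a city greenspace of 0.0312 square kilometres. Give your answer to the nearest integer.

3

z = ln(6/4) / ln(4.64/0.239) = 0.4055 / 2.9660 = 0.1367
c = 4 / 0.239^0.1367 = 4 / 0.8223 = 4.864
S₃ = 4.864 × 0.0312^0.1367 = 4.864 × 0.6225 ≈ 3.028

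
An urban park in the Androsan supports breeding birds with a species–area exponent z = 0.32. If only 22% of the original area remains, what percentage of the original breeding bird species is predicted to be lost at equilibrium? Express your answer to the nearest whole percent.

S_new/S_old = (A_new/A_old)^z = 0.22^0.32
= exp(0.32 × ln 0.22) = exp(0.32 × -1.5141) = exp(-0.4845) ≈ 0.616
Fraction lost = 1 − 0.616 = 0.384

38%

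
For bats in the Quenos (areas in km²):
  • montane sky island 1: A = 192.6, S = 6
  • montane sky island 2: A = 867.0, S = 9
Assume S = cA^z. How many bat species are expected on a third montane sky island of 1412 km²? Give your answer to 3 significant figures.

z = ln(9/6) / ln(867/192.6) = 0.4055 / 1.5044 = 0.2695
c = 6 / 192.6^0.2695 = 6 / 4.128 = 1.453
S₃ = 1.453 × 1412^0.2695 = 1.453 × 7.062 ≈ 10.26

10.3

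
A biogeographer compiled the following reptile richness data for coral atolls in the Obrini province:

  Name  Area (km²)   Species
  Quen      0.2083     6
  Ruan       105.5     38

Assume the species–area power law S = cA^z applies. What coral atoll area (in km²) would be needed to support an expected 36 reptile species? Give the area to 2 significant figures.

88 km²

z = ln(38/6) / ln(105.5/0.2083) = 1.8458 / 6.2275 = 0.2964
c = 6 / 0.2083^0.2964 = 6 / 0.6281 = 9.552
A = (36/9.552)^(1/0.2964) ⇒ ln A = ln(3.769)/0.2964 = 4.4763
A = e^4.4763 ≈ 87.91 km²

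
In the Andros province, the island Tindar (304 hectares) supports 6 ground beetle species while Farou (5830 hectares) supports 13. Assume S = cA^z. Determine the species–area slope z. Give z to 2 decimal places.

Taking logs: ln S = ln c + z ln A, so z = (ln S₂ − ln S₁)/(ln A₂ − ln A₁).
z = ln(13/6) / ln(5830/304) = ln(2.167) / ln(19.18) = 0.7732 / 2.9537 = 0.2618

0.26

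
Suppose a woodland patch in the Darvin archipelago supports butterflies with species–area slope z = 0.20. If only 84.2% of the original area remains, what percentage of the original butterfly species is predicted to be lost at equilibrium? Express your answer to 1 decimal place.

S_new/S_old = (A_new/A_old)^z = 0.842^0.2
= exp(0.2 × ln 0.842) = exp(0.2 × -0.1720) = exp(-0.0344) ≈ 0.9662
Fraction lost = 1 − 0.9662 = 0.03381

3.4%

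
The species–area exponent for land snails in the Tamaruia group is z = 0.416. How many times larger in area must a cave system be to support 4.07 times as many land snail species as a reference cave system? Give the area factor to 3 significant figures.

(A₂/A₁)^0.416 = 4.07, so A₂/A₁ = 4.07^(1/0.416) = 4.07^2.404
ln(A₂/A₁) = ln 4.07 / 0.416 = 1.4036 / 0.416 = 3.3741
A₂/A₁ = e^3.3741 ≈ 29.2

29.2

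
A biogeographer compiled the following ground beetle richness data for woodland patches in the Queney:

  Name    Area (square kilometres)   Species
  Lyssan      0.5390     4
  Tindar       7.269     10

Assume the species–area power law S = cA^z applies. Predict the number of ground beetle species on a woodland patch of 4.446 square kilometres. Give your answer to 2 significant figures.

8.4

z = ln(10/4) / ln(7.269/0.539) = 0.9163 / 2.6017 = 0.3522
c = 4 / 0.539^0.3522 = 4 / 0.8044 = 4.973
S₃ = 4.973 × 4.446^0.3522 = 4.973 × 1.691 ≈ 8.41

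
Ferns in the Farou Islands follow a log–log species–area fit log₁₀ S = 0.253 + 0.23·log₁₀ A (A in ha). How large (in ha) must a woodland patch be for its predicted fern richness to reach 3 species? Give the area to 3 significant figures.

3 = 1.791 × A^0.23  ⇒  A^0.23 = 3/1.791 = 1.675
ln A = ln(1.675) / 0.23 = 0.5161 / 0.23 = 2.2437
A = e^2.2437 ≈ 9.428 ha

9.43 ha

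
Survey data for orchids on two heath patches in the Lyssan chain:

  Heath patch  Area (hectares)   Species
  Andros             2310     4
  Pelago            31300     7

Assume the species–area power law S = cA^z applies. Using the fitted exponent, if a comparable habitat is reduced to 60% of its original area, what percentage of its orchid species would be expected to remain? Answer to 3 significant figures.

z = ln(7/4) / ln(31300/2310) = 0.5596 / 2.6064 = 0.2147
S_new/S_old = (A_new/A_old)^z = 0.6^0.2147 = exp(0.2147 × -0.5108) = 0.8961

89.6%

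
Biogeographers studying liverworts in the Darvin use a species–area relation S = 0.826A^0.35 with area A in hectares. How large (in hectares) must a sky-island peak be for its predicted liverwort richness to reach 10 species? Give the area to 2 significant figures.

1200 hectares

10 = 0.826 × A^0.35  ⇒  A^0.35 = 10/0.826 = 12.11
ln A = ln(12.11) / 0.35 = 2.4937 / 0.35 = 7.1250
A = e^7.1250 ≈ 1243 hectares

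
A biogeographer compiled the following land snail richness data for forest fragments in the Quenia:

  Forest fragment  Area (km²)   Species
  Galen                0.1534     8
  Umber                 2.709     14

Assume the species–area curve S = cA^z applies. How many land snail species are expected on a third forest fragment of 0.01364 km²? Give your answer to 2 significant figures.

z = ln(14/8) / ln(2.709/0.1534) = 0.5596 / 2.8713 = 0.1949
c = 8 / 0.1534^0.1949 = 8 / 0.6939 = 11.53
S₃ = 11.53 × 0.01364^0.1949 = 11.53 × 0.433 ≈ 4.992

5.0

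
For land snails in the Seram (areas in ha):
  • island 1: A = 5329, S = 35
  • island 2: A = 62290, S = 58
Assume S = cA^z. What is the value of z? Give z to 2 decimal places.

0.21

Taking logs: ln S = ln c + z ln A, so z = (ln S₂ − ln S₁)/(ln A₂ − ln A₁).
z = ln(58/35) / ln(62290/5329) = ln(1.657) / ln(11.69) = 0.5051 / 2.4586 = 0.2054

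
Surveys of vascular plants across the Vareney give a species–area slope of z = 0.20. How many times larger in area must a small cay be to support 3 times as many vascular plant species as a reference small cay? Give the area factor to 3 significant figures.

243

(A₂/A₁)^0.2 = 3, so A₂/A₁ = 3^(1/0.2) = 3^5
ln(A₂/A₁) = ln 3 / 0.2 = 1.0986 / 0.2 = 5.4931
A₂/A₁ = e^5.4931 ≈ 243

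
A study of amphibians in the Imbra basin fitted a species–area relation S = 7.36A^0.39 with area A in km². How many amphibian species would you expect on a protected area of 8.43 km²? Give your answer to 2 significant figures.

17

S = 7.36 × 8.43^0.39
ln S = ln 7.36 + 0.39 × ln 8.43 = 1.9961 + 0.39 × 2.1318 = 2.8275
S = e^2.8275 ≈ 16.9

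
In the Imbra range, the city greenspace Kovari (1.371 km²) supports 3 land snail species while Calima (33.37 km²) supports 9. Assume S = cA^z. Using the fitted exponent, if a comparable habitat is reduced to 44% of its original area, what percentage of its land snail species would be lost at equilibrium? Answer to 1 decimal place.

z = ln(9/3) / ln(33.37/1.371) = 1.0986 / 3.1921 = 0.3442
S_new/S_old = (A_new/A_old)^z = 0.44^0.3442 = exp(0.3442 × -0.8210) = 0.7539
Fraction lost = 1 − 0.7539 = 0.2461

24.6%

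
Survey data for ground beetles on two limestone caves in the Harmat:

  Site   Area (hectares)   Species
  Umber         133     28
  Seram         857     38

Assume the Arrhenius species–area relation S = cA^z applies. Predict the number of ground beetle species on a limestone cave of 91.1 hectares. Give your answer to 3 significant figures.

z = ln(38/28) / ln(857/133) = 0.3054 / 1.8631 = 0.1639
c = 28 / 133^0.1639 = 28 / 2.229 = 12.56
S₃ = 12.56 × 91.1^0.1639 = 12.56 × 2.095 ≈ 26.32

26.3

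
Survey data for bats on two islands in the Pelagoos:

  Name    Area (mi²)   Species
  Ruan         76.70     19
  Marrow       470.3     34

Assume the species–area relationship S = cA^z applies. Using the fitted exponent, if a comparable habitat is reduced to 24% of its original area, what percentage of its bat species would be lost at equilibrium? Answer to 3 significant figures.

z = ln(34/19) / ln(470.3/76.7) = 0.5819 / 1.8135 = 0.3209
S_new/S_old = (A_new/A_old)^z = 0.24^0.3209 = exp(0.3209 × -1.4271) = 0.6326
Fraction lost = 1 − 0.6326 = 0.3674

36.7%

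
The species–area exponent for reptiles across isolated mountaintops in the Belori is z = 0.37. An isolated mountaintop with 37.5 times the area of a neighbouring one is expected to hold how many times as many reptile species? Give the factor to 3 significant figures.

3.82

S₂/S₁ = (A₂/A₁)^z = 37.5^0.37
ln(S₂/S₁) = 0.37 × ln 37.5 = 0.37 × 3.6243 = 1.3410
S₂/S₁ = e^1.3410 ≈ 3.823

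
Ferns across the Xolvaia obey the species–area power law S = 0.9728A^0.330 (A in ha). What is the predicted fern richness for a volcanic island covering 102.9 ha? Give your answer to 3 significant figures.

4.49

S = 0.9728 × 102.9^0.33
ln S = ln 0.9728 + 0.33 × ln 102.9 = -0.0276 + 0.33 × 4.6338 = 1.5016
S = e^1.5016 ≈ 4.489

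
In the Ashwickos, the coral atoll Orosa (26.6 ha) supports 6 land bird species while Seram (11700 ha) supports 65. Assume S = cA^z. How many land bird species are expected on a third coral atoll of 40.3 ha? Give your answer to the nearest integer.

7

z = ln(65/6) / ln(11700/26.6) = 2.3826 / 6.0864 = 0.3915
c = 6 / 26.6^0.3915 = 6 / 3.612 = 1.661
S₃ = 1.661 × 40.3^0.3915 = 1.661 × 4.25 ≈ 7.06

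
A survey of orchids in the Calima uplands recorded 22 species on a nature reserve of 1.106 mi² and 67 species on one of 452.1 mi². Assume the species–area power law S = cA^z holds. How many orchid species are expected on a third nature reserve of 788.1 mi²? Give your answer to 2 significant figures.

74

z = ln(67/22) / ln(452.1/1.106) = 1.1137 / 6.0132 = 0.1852
c = 22 / 1.106^0.1852 = 22 / 1.019 = 21.59
S₃ = 21.59 × 788.1^0.1852 = 21.59 × 3.439 ≈ 74.26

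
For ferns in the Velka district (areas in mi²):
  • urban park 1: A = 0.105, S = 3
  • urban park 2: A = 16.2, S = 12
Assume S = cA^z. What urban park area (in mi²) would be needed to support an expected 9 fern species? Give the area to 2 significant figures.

z = ln(12/3) / ln(16.2/0.105) = 1.3863 / 5.0388 = 0.2751
c = 3 / 0.105^0.2751 = 3 / 0.5379 = 5.577
A = (9/5.577)^(1/0.2751) ⇒ ln A = ln(1.614)/0.2751 = 1.7394
A = e^1.7394 ≈ 5.694 mi²

5.7 mi²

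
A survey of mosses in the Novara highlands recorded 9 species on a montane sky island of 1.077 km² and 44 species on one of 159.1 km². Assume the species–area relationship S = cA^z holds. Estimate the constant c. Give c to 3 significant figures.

8.79

z = ln(S₂/S₁) / ln(A₂/A₁) = ln(44/9) / ln(159.1/1.077) = 1.5870 / 4.9954 = 0.3177
c = S₁ / A₁^z = 9 / 1.077^0.3177 = 9 / 1.024 = 8.79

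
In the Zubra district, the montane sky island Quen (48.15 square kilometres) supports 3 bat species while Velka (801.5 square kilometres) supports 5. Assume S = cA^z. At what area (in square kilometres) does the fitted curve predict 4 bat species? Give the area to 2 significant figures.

z = ln(5/3) / ln(801.5/48.15) = 0.5108 / 2.8122 = 0.1816
c = 3 / 48.15^0.1816 = 3 / 2.021 = 1.484
A = (4/1.484)^(1/0.1816) ⇒ ln A = ln(2.695)/0.1816 = 5.4580
A = e^5.4580 ≈ 234.6 square kilometres

230 square kilometres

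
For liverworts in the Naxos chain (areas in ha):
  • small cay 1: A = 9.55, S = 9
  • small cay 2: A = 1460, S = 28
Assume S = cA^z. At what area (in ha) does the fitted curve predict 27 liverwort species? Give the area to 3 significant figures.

1240 ha

z = ln(28/9) / ln(1460/9.55) = 1.1350 / 5.0297 = 0.2257
c = 9 / 9.55^0.2257 = 9 / 1.664 = 5.409
A = (27/5.409)^(1/0.2257) ⇒ ln A = ln(4.992)/0.2257 = 7.1250
A = e^7.1250 ≈ 1243 ha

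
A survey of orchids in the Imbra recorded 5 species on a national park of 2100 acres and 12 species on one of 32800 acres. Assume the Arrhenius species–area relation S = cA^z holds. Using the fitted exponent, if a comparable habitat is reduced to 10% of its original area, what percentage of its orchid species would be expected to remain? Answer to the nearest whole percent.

z = ln(12/5) / ln(32800/2100) = 0.8755 / 2.7485 = 0.3185
S_new/S_old = (A_new/A_old)^z = 0.1^0.3185 = exp(0.3185 × -2.3026) = 0.4803

48%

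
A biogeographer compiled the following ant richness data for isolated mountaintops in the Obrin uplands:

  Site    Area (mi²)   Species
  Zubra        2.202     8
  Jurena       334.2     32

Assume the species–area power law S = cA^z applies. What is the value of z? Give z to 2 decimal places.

Taking logs: ln S = ln c + z ln A, so z = (ln S₂ − ln S₁)/(ln A₂ − ln A₁).
z = ln(32/8) / ln(334.2/2.202) = ln(4) / ln(151.8) = 1.3863 / 5.0224 = 0.2760

0.28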